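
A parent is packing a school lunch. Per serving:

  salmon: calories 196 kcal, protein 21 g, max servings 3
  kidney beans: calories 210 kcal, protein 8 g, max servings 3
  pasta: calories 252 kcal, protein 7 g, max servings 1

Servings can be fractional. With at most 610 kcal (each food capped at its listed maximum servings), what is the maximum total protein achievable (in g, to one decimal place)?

63.8 g

Protein per kcal: salmon 0.1071, kidney beans 0.0381, pasta 0.02778.
Take 3 servings of salmon: uses 588 kcal, +63.0 g protein (running total 63.0 g).
Take 0.1048 servings of kidney beans: uses 22 kcal, +0.8 g protein (running total 63.8 g).
Greedy by best ratio exhausts the calories allowance optimally: 63.8 g.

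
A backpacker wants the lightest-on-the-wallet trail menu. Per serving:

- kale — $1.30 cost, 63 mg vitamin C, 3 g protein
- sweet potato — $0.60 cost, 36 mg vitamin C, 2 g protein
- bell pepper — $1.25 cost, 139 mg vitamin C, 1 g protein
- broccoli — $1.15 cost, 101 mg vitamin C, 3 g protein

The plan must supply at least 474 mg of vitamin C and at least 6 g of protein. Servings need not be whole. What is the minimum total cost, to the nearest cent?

At the optimum either one food covers both requirements or two foods hit both targets exactly; no other combination can be cheaper.
kale only: max(474/63, 6/3) = 7.524 servings → $9.78.
sweet potato only: max(474/36, 6/2) = 13.17 servings → $7.90.
bell pepper only: max(474/139, 6/1) = 6 servings → $7.50.
broccoli only: max(474/101, 6/3) = 4.693 servings → $5.40.
kale + sweet potato: the both-tight solution has a negative serving — not a feasible corner.
kale + bell pepper with both tight: 1.017 servings and 2.949 servings → $5.01.
kale + broccoli: intersection lies outside the first quadrant.
sweet potato + bell pepper with both tight: 1.488 servings and 3.025 servings → $4.67.
sweet potato + broccoli with both targets exact would need a negative amount; discard.
bell pepper + broccoli with both tight: 2.582 servings and 1.139 servings → $4.54.
So the least-cost plan costs $4.54.

$4.54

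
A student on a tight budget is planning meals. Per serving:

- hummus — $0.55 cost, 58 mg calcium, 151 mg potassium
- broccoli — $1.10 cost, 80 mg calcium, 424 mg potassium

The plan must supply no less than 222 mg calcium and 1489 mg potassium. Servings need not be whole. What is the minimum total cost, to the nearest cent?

At the optimum either one food covers both requirements or two foods hit both targets exactly; no other combination can be cheaper.
hummus only: max(222/58, 1489/151) = 9.861 servings → $5.42.
broccoli only: max(222/80, 1489/424) = 3.512 servings → $3.86.
hummus + broccoli: intersection lies outside the first quadrant.
Cheapest feasible corner: $3.86.

$3.86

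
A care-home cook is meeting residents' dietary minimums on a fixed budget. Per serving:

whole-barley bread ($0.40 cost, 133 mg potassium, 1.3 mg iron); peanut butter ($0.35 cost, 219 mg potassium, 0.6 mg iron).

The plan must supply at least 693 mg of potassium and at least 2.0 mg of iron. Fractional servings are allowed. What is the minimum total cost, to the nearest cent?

Compare the cost at each extreme point of the feasible region.
whole-barley bread only: max(693/133, 2.0/1.3) = 5.211 servings → $2.08.
peanut butter only: max(693/219, 2.0/0.6) = 3.333 servings → $1.17.
whole-barley bread + peanut butter with both tight: 0.1083 servings and 3.099 servings → $1.13.
The minimum over all feasible corners is $1.13.

$1.13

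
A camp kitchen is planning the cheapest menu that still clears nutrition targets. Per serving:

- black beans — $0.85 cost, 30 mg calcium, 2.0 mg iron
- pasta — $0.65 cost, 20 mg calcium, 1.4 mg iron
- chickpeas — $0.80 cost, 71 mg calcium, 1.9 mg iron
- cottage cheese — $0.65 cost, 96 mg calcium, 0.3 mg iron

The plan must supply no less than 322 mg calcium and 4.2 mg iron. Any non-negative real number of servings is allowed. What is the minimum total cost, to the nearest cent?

An LP optimum is at a vertex; with two nutrient constraints at most two foods are used. Check each candidate.
black beans only: max(322/30, 4.2/2.0) = 10.73 servings → $9.12.
pasta only: max(322/20, 4.2/1.4) = 16.1 servings → $10.46.
chickpeas only: max(322/71, 4.2/1.9) = 4.535 servings → $3.63.
cottage cheese only: max(322/96, 4.2/0.3) = 14 servings → $9.10.
black beans + pasta: the both-tight solution has a negative serving — not a feasible corner.
black beans + chickpeas with both targets exact would need a negative amount; discard.
black beans + cottage cheese with both tight: 1.675 servings and 2.831 servings → $3.26.
pasta + chickpeas: intersection lies outside the first quadrant.
pasta + cottage cheese with both tight: 2.388 servings and 2.857 servings → $3.41.
chickpeas + cottage cheese with both tight: 1.903 servings and 1.947 servings → $2.79.
Cheapest feasible corner: $2.79.

$2.79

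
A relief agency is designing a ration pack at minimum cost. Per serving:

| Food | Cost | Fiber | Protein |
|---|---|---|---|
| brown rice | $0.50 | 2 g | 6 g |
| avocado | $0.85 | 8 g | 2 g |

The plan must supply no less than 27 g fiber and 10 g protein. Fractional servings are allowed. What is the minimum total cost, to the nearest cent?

$3.04

Check every corner: each single food scaled to meet both minima, and each pair solved so both constraints bind.
brown rice only: max(27/2, 10/6) = 13.5 servings → $6.75.
avocado only: max(27/8, 10/2) = 5 servings → $4.25.
brown rice + avocado with both tight: 0.5909 servings and 3.227 servings → $3.04.
So the least-cost plan costs $3.04.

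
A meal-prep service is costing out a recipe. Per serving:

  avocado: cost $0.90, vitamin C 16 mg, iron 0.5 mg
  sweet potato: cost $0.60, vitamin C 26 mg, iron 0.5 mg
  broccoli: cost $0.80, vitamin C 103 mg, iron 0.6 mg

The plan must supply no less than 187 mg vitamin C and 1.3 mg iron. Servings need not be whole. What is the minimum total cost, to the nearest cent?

For a min-cost LP with two ≥-constraints, a basic feasible solution has at most two positive variables.
avocado only: max(187/16, 1.3/0.5) = 11.69 servings → $10.52.
sweet potato only: max(187/26, 1.3/0.5) = 7.192 servings → $4.32.
broccoli only: max(187/103, 1.3/0.6) = 2.167 servings → $1.73.
avocado + sweet potato with both targets exact would need a negative amount; discard.
avocado + broccoli with both tight: 0.5179 servings and 1.735 servings → $1.85.
sweet potato + broccoli with both tight: 0.6045 servings and 1.663 servings → $1.69.
The minimum over all feasible corners is $1.69.

$1.69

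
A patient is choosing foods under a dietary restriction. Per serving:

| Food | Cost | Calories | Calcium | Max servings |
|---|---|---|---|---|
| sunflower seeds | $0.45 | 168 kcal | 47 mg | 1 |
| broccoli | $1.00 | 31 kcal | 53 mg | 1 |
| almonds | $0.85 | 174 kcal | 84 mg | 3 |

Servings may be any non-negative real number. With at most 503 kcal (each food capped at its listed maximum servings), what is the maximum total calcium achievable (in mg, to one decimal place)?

280.9 mg

Calcium per kcal: broccoli 1.71, almonds 0.4828, sunflower seeds 0.2798.
Take 1 serving of broccoli: uses 31 kcal, +53.0 mg calcium (running total 53.0 mg).
Take 2.713 servings of almonds: uses 472 kcal, +227.9 mg calcium (running total 280.9 mg).
Filling greedily by calcium-per-kcal is optimal for one linear limit, giving 280.9 mg.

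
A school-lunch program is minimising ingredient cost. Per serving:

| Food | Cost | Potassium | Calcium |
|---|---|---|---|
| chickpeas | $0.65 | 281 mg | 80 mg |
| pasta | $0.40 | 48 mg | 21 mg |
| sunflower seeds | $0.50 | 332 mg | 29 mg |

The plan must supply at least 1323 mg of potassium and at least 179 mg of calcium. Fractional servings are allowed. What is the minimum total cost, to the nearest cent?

$2.25

Check every corner: each single food scaled to meet both minima, and each pair solved so both constraints bind.
chickpeas only: max(1323/281, 179/80) = 4.708 servings → $3.06.
pasta only: max(1323/48, 179/21) = 27.56 servings → $11.03.
sunflower seeds only: max(1323/332, 179/29) = 6.172 servings → $3.09.
chickpeas + pasta: intersection lies outside the first quadrant.
chickpeas + sunflower seeds with both tight: 1.144 servings and 3.017 servings → $2.25.
pasta + sunflower seeds with both tight: 3.774 servings and 3.439 servings → $3.23.
The minimum over all feasible corners is $2.25.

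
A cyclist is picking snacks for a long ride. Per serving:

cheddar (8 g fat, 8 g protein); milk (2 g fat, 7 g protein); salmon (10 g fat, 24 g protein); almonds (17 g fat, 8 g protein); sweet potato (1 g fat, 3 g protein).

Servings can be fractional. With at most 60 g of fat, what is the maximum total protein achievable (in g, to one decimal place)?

Protein per g fat: milk 3.5, sweet potato 3, salmon 2.4, cheddar 1, almonds 0.4706.
With no serving limits, spend the whole fat allowance on milk: 60 g / 2 g × 7 g = 210.0 g.

210.0 g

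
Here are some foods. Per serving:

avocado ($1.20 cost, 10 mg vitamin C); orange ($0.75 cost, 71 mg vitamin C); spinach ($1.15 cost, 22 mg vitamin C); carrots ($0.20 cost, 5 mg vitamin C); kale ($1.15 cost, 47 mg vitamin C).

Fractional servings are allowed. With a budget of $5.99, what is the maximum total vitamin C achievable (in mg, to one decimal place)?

Vitamin C per dollar: orange 94.67, kale 40.87, carrots 25, spinach 19.13, avocado 8.333.
With no serving limits, spend the whole cost allowance on orange: $5.99 / $0.75 × 71 mg = 567.1 mg.

567.1 mg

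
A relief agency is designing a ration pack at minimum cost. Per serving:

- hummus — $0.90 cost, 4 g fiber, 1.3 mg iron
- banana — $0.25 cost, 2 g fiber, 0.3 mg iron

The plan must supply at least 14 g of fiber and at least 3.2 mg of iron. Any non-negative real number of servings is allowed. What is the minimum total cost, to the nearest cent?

Check every corner: each single food scaled to meet both minima, and each pair solved so both constraints bind.
hummus only: max(14/4, 3.2/1.3) = 3.5 servings → $3.15.
banana only: max(14/2, 3.2/0.3) = 10.67 servings → $2.67.
hummus + banana with both tight: 1.571 servings and 3.857 servings → $2.38.
Cheapest feasible corner: $2.38.

$2.38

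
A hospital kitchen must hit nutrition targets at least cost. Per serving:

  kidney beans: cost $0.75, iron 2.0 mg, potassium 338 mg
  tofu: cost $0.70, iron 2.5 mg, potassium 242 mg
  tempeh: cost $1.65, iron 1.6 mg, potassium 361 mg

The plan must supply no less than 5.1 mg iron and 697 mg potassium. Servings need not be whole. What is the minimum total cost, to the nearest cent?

The cheapest plan sits at a corner of the feasible region — with two constraints it uses at most two foods.
kidney beans only: max(5.1/2.0, 697/338) = 2.55 servings → $1.91.
tofu only: max(5.1/2.5, 697/242) = 2.88 servings → $2.02.
tempeh only: max(5.1/1.6, 697/361) = 3.188 servings → $5.26.
kidney beans + tofu with both tight: 1.408 servings and 0.9136 servings → $1.70.
kidney beans + tempeh: intersection lies outside the first quadrant.
tofu + tempeh with both tight: 1.409 servings and 0.9864 servings → $2.61.
The minimum over all feasible corners is $1.70.

$1.70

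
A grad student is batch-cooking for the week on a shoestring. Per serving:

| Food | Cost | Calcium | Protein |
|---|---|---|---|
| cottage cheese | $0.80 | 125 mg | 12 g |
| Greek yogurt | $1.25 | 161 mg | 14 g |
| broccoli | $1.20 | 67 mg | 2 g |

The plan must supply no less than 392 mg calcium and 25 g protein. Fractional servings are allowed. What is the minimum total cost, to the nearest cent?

$2.51

cottage cheese only: max(392/125, 25/12) = 3.136 servings → $2.51.
Greek yogurt only: max(392/161, 25/14) = 2.435 servings → $3.04.
broccoli only: max(392/67, 25/2) = 12.5 servings → $15.00.
cottage cheese + Greek yogurt: intersection lies outside the first quadrant.
cottage cheese + broccoli with both tight: 1.608 servings and 2.85 servings → $4.71.
Greek yogurt + broccoli with both tight: 1.446 servings and 2.375 servings → $4.66.
So the least-cost plan costs $2.51.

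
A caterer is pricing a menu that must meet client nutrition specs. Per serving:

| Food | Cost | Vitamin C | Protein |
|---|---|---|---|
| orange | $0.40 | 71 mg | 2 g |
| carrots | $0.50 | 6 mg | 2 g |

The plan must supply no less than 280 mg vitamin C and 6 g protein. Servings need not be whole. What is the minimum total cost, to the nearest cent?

An LP optimum is at a vertex; with two nutrient constraints at most two foods are used. Check each candidate.
orange only: max(280/71, 6/2) = 3.944 servings → $1.58.
carrots only: max(280/6, 6/2) = 46.67 servings → $23.33.
orange + carrots: the both-tight solution has a negative serving — not a feasible corner.
Cheapest feasible corner: $1.58.

$1.58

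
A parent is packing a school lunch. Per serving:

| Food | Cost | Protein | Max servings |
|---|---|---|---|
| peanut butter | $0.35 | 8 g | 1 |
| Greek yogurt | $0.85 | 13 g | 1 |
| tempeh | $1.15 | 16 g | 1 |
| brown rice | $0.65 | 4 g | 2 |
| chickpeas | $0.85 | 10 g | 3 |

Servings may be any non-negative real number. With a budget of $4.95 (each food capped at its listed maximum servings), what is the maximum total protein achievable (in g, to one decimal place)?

67.3 g

Protein per dollar: peanut butter 22.86, Greek yogurt 15.29, tempeh 13.91, chickpeas 11.76, brown rice 6.154.
Take 1 serving of peanut butter: spends $0.35, +8.0 g protein (running total 8.0 g).
Take 1 serving of Greek yogurt: spends $0.85, +13.0 g protein (running total 21.0 g).
Take 1 serving of tempeh: spends $1.15, +16.0 g protein (running total 37.0 g).
Take 3 servings of chickpeas: spends $2.55, +30.0 g protein (running total 67.0 g).
Take 0.07692 servings of brown rice: spends $0.05, +0.3 g protein (running total 67.3 g).
Filling greedily by protein-per-dollar is optimal for one linear limit, giving 67.3 g.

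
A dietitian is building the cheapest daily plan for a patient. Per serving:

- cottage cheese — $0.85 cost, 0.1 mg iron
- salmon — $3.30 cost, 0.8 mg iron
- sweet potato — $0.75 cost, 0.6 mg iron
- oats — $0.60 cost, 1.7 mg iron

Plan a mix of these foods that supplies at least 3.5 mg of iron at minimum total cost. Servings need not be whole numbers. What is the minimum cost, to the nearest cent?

$1.24

Cost per mg of iron: oats $0.3529, sweet potato $1.2500, salmon $4.1250, cottage cheese $8.5000.
With no serving limits, use only oats: 3.5 mg / 1.7 mg = 2.059 servings × $0.60 = $1.24.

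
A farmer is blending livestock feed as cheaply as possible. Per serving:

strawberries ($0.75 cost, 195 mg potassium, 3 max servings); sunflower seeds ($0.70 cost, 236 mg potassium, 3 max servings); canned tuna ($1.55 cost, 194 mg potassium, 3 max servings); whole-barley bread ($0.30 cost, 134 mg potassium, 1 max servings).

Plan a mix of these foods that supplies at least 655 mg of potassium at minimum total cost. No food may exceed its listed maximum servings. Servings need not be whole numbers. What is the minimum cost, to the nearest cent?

Cost per mg of potassium: whole-barley bread $0.0022, sunflower seeds $0.0030, strawberries $0.0038, canned tuna $0.0080.
Take 1 serving of whole-barley bread: +134.0 mg potassium for $0.30 (total $0.30, still need 521.0 mg).
Take 2.208 servings of sunflower seeds: +521.0 mg potassium for $1.55 (total $1.85, still need 0.0 mg).
Greedy by cheapest-per-mg is optimal for a single linear constraint, so the minimum cost is $1.85.

$1.85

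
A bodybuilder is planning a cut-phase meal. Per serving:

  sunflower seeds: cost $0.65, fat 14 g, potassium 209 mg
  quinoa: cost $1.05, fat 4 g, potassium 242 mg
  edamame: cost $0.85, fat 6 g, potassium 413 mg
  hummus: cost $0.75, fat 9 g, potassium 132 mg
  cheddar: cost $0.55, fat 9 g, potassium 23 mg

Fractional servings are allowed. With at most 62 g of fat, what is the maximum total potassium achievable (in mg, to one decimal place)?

Potassium per g fat: edamame 68.83, quinoa 60.5, sunflower seeds 14.93, hummus 14.67, cheddar 2.556.
With no serving limits, spend the whole fat allowance on edamame: 62 g / 6 g × 413 mg = 4267.7 mg.

4267.7 mg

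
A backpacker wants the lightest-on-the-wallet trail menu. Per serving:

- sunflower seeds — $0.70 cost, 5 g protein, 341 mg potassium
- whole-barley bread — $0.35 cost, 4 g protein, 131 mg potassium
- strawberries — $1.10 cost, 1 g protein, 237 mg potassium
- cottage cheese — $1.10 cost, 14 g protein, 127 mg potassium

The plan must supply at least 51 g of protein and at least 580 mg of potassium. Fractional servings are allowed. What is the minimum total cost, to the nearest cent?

$4.05

For a min-cost LP with two ≥-constraints, a basic feasible solution has at most two positive variables.
sunflower seeds only: max(51/5, 580/341) = 10.2 servings → $7.14.
whole-barley bread only: max(51/4, 580/131) = 12.75 servings → $4.46.
strawberries only: max(51/1, 580/237) = 51 servings → $56.10.
cottage cheese only: max(51/14, 580/127) = 4.567 servings → $5.02.
sunflower seeds + whole-barley bread: the both-tight solution has a negative serving — not a feasible corner.
sunflower seeds + strawberries: the both-tight solution has a negative serving — not a feasible corner.
sunflower seeds + cottage cheese with both tight: 0.397 servings and 3.501 servings → $4.13.
whole-barley bread + strawberries: intersection lies outside the first quadrant.
whole-barley bread + cottage cheese with both tight: 1.239 servings and 3.289 servings → $4.05.
strawberries + cottage cheese with both tight: 0.5149 servings and 3.606 servings → $4.53.
So the least-cost plan costs $4.05.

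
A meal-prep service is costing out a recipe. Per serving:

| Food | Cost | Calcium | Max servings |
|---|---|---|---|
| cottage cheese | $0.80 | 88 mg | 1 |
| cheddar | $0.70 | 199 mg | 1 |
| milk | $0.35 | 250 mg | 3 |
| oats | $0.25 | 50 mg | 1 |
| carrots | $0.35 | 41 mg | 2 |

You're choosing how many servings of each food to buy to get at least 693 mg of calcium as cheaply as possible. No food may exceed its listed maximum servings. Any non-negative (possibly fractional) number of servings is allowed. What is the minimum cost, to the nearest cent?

Cost per mg of calcium: milk $0.0014, cheddar $0.0035, oats $0.0050, carrots $0.0085, cottage cheese $0.0091.
Take 2.772 servings of milk: +693.0 mg calcium for $0.97 (total $0.97, still need 0.0 mg).
Filling from the cheapest source first is optimal under one linear minimum: $0.97.

$0.97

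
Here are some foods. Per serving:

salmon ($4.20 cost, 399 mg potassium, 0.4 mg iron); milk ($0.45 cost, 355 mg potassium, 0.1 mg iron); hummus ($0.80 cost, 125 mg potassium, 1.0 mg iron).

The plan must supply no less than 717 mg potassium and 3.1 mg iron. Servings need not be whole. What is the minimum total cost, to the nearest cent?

$2.84

The cheapest plan sits at a corner of the feasible region — with two constraints it uses at most two foods.
salmon only: max(717/399, 3.1/0.4) = 7.75 servings → $32.55.
milk only: max(717/355, 3.1/0.1) = 31 servings → $13.95.
hummus only: max(717/125, 3.1/1.0) = 5.736 servings → $4.59.
salmon + milk: intersection lies outside the first quadrant.
salmon + hummus with both tight: 0.9441 servings and 2.722 servings → $6.14.
milk + hummus with both tight: 0.962 servings and 3.004 servings → $2.84.
The minimum over all feasible corners is $2.84.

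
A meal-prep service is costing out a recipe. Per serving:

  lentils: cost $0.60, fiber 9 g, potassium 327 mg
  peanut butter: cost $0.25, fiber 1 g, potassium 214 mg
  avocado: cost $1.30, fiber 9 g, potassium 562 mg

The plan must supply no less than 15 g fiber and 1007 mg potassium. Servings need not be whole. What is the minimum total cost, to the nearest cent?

$1.48

Minimising a linear cost over {fiber ≥ 15, potassium ≥ 1007, servings ≥ 0} — the optimum is at a vertex, using one or two foods.
lentils only: max(15/9, 1007/327) = 3.08 servings → $1.85.
peanut butter only: max(15/1, 1007/214) = 15 servings → $3.75.
avocado only: max(15/9, 1007/562) = 1.792 servings → $2.33.
lentils + peanut butter with both tight: 1.378 servings and 2.6 servings → $1.48.
lentils + avocado with both targets exact would need a negative amount; discard.
peanut butter + avocado with both tight: 0.4641 servings and 1.615 servings → $2.22.
The minimum over all feasible corners is $1.48.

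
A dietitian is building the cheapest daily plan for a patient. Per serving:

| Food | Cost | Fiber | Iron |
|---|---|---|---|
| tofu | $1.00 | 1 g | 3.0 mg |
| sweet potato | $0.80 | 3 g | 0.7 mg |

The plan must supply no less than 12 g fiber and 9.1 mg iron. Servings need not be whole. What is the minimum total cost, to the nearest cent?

tofu only: max(12/1, 9.1/3.0) = 12 servings → $12.00.
sweet potato only: max(12/3, 9.1/0.7) = 13 servings → $10.40.
tofu + sweet potato with both tight: 2.277 servings and 3.241 servings → $4.87.
Cheapest feasible corner: $4.87.

$4.87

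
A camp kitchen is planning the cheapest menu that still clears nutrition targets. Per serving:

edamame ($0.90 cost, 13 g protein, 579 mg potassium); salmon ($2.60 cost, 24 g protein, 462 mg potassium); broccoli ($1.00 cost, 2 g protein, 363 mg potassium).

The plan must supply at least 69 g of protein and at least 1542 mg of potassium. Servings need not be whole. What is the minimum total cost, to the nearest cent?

edamame only: max(69/13, 1542/579) = 5.308 servings → $4.78.
salmon only: max(69/24, 1542/462) = 3.338 servings → $8.68.
broccoli only: max(69/2, 1542/363) = 34.5 servings → $34.50.
edamame + salmon with both tight: 0.6502 servings and 2.523 servings → $7.14.
edamame + broccoli: the both-tight solution has a negative serving — not a feasible corner.
salmon + broccoli with both tight: 2.82 servings and 0.6587 servings → $7.99.
So the least-cost plan costs $4.78.

$4.78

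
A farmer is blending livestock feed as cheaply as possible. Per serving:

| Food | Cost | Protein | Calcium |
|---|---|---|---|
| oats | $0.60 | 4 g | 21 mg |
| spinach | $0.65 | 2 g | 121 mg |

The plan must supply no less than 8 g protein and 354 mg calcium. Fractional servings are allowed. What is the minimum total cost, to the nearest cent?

Two binding constraints pin down two serving amounts, so the optimal mix uses at most two foods. The candidates are each food alone (scaled to the tighter of protein/calcium) and each pair with both constraints tight.
oats only: max(8/4, 354/21) = 16.86 servings → $10.11.
spinach only: max(8/2, 354/121) = 4 servings → $2.60.
oats + spinach with both tight: 0.5882 servings and 2.824 servings → $2.19.
Cheapest feasible corner: $2.19.

$2.19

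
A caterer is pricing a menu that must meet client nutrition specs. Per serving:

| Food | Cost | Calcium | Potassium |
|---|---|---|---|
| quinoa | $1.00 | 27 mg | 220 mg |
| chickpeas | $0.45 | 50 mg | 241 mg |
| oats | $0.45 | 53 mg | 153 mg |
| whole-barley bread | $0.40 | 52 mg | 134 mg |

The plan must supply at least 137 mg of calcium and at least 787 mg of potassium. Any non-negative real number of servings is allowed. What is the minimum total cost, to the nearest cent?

This is a tiny linear program; its minimum lies at a vertex of the feasible set. List the vertices and price them.
quinoa only: max(137/27, 787/220) = 5.074 servings → $5.07.
chickpeas only: max(137/50, 787/241) = 3.266 servings → $1.47.
oats only: max(137/53, 787/153) = 5.144 servings → $2.31.
whole-barley bread only: max(137/52, 787/134) = 5.873 servings → $2.35.
quinoa + chickpeas with both tight: 1.41 servings and 1.979 servings → $2.30.
quinoa + oats with both tight: 2.756 servings and 1.181 servings → $3.29.
quinoa + whole-barley bread with both tight: 2.885 servings and 1.137 servings → $3.34.
chickpeas + oats with both targets exact would need a negative amount; discard.
chickpeas + whole-barley bread: the both-tight solution has a negative serving — not a feasible corner.
oats + whole-barley bread with both targets exact would need a negative amount; discard.
So the least-cost plan costs $1.47.

$1.47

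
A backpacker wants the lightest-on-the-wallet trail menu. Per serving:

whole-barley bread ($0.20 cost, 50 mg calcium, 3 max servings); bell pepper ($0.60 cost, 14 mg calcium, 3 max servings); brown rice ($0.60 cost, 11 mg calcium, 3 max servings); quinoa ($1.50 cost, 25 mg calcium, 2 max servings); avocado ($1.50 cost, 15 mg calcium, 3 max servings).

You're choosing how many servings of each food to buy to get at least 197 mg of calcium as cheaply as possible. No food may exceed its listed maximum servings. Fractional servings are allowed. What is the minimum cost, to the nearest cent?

Cost per mg of calcium: whole-barley bread $0.0040, bell pepper $0.0429, brown rice $0.0545, quinoa $0.0600, avocado $0.1000.
Take 3 servings of whole-barley bread: +150.0 mg calcium for $0.60 (total $0.60, still need 47.0 mg).
Take 3 servings of bell pepper: +42.0 mg calcium for $1.80 (total $2.40, still need 5.0 mg).
Take 0.4545 servings of brown rice: +5.0 mg calcium for $0.27 (total $2.67, still need 0.0 mg).
Filling from the cheapest source first is optimal under one linear minimum: $2.67.

$2.67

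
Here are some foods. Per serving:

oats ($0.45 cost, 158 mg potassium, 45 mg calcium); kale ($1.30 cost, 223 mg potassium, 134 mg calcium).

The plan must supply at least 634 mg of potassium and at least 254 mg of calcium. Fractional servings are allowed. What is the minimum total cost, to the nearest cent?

$2.50

Two binding constraints pin down two serving amounts, so the optimal mix uses at most two foods. The candidates are each food alone (scaled to the tighter of potassium/calcium) and each pair with both constraints tight.
oats only: max(634/158, 254/45) = 5.644 servings → $2.54.
kale only: max(634/223, 254/134) = 2.843 servings → $3.70.
oats + kale with both tight: 2.542 servings and 1.042 servings → $2.50.
The minimum over all feasible corners is $2.50.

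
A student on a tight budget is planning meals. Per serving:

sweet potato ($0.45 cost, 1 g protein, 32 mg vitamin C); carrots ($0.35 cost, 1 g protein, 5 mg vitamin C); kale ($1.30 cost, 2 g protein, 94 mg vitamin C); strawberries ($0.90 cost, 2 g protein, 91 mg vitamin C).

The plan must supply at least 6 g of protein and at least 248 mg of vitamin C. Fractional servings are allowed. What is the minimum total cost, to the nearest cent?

Compare the cost at each extreme point of the feasible region.
sweet potato only: max(6/1, 248/32) = 7.75 servings → $3.49.
carrots only: max(6/1, 248/5) = 49.6 servings → $17.36.
kale only: max(6/2, 248/94) = 3 servings → $3.90.
strawberries only: max(6/2, 248/91) = 3 servings → $2.70.
sweet potato + carrots with both targets exact would need a negative amount; discard.
sweet potato + kale with both tight: 2.267 servings and 1.867 servings → $3.45.
sweet potato + strawberries with both tight: 1.852 servings and 2.074 servings → $2.70.
carrots + kale with both tight: 0.8095 servings and 2.595 servings → $3.66.
carrots + strawberries with both tight: 0.6173 servings and 2.691 servings → $2.64.
kale + strawberries: the both-tight solution has a negative serving — not a feasible corner.
So the least-cost plan costs $2.64.

$2.64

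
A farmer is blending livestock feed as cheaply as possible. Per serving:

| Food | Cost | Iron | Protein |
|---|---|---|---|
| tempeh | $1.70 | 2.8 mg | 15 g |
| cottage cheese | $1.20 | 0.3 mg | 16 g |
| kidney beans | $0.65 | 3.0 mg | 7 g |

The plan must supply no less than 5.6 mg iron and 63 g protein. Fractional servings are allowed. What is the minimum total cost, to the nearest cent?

$4.92

A basic optimal solution has at most two foods positive. Try each food alone and each pair with both targets met exactly.
tempeh only: max(5.6/2.8, 63/15) = 4.2 servings → $7.14.
cottage cheese only: max(5.6/0.3, 63/16) = 18.67 servings → $22.40.
kidney beans only: max(5.6/3.0, 63/7) = 9 servings → $5.85.
tempeh + cottage cheese with both tight: 1.754 servings and 2.293 servings → $5.73.
tempeh + kidney beans: intersection lies outside the first quadrant.
cottage cheese + kidney beans with both tight: 3.264 servings and 1.54 servings → $4.92.
Cheapest feasible corner: $4.92.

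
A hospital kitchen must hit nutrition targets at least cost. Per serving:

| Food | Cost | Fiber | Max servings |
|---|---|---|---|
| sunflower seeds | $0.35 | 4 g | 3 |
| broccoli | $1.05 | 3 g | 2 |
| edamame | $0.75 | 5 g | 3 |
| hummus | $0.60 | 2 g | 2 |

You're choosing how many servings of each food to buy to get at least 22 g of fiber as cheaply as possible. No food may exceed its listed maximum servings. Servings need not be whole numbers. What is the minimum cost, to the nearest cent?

Cost per g of fiber: sunflower seeds $0.0875, edamame $0.1500, hummus $0.3000, broccoli $0.3500.
Take 3 servings of sunflower seeds: +12.0 g fiber for $1.05 (total $1.05, still need 10.0 g).
Take 2 servings of edamame: +10.0 g fiber for $1.50 (total $2.55, still need 0.0 g).
Greedy by cheapest-per-g is optimal for a single linear constraint, so the minimum cost is $2.55.

$2.55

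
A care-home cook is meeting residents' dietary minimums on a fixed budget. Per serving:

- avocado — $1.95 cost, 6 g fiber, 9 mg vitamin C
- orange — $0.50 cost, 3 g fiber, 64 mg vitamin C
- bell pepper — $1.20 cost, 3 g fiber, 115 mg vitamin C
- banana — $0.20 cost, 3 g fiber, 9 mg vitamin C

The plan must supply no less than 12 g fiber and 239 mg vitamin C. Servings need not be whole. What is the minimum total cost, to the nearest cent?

$1.91

The cheapest plan sits at a corner of the feasible region — with two constraints it uses at most two foods.
avocado only: max(12/6, 239/9) = 26.56 servings → $51.78.
orange only: max(12/3, 239/64) = 4 servings → $2.00.
bell pepper only: max(12/3, 239/115) = 4 servings → $4.80.
banana only: max(12/3, 239/9) = 26.56 servings → $5.31.
avocado + orange with both tight: 0.1429 servings and 3.714 servings → $2.14.
avocado + bell pepper with both tight: 1 serving and 2 servings → $4.35.
avocado + banana: the both-tight solution has a negative serving — not a feasible corner.
orange + bell pepper with both targets exact would need a negative amount; discard.
orange + banana with both tight: 3.691 servings and 0.3091 servings → $1.91.
bell pepper + banana with both tight: 1.915 servings and 2.085 servings → $2.72.
Cheapest feasible corner: $1.91.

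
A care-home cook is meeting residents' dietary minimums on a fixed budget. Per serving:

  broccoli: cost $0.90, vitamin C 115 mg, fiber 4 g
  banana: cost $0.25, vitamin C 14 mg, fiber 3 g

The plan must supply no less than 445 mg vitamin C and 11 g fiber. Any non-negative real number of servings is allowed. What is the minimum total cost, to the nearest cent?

$3.48

A basic optimal solution has at most two foods positive. Try each food alone and each pair with both targets met exactly.
broccoli only: max(445/115, 11/4) = 3.87 servings → $3.48.
banana only: max(445/14, 11/3) = 31.79 servings → $7.95.
broccoli + banana: the both-tight solution has a negative serving — not a feasible corner.
The minimum over all feasible corners is $3.48.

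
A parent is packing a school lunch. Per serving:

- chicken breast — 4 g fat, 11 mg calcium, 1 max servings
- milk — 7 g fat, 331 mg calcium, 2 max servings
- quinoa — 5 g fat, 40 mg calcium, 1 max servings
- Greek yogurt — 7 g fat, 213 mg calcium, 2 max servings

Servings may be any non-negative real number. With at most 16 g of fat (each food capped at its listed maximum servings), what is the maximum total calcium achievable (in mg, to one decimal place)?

722.9 mg

Calcium per g fat: milk 47.29, Greek yogurt 30.43, quinoa 8, chicken breast 2.75.
Take 2 servings of milk: uses 14 g fat, +662.0 mg calcium (running total 662.0 mg).
Take 0.2857 servings of Greek yogurt: uses 2 g fat, +60.9 mg calcium (running total 722.9 mg).
Greedy by best ratio exhausts the fat allowance optimally: 722.9 mg.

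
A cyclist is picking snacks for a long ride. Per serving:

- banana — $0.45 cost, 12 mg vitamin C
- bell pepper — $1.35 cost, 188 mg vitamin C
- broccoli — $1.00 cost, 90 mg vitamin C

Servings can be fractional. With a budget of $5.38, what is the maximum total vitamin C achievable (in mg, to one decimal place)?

Vitamin C per dollar: bell pepper 139.3, broccoli 90, banana 26.67.
With no serving limits, spend the whole cost allowance on bell pepper: $5.38 / $1.35 × 188 mg = 749.2 mg.

749.2 mg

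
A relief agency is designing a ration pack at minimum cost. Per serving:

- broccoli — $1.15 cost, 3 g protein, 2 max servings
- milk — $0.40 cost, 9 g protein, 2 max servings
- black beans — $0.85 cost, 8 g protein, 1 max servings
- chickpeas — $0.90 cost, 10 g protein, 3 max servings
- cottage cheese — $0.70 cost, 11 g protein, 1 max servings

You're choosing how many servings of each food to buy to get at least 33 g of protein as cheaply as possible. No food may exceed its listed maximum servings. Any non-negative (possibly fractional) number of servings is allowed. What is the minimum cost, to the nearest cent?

Cost per g of protein: milk $0.0444, cottage cheese $0.0636, chickpeas $0.0900, black beans $0.1062, broccoli $0.3833.
Take 2 servings of milk: +18.0 g protein for $0.80 (total $0.80, still need 15.0 g).
Take 1 serving of cottage cheese: +11.0 g protein for $0.70 (total $1.50, still need 4.0 g).
Take 0.4 servings of chickpeas: +4.0 g protein for $0.36 (total $1.86, still need 0.0 g).
Greedy by cheapest-per-g is optimal for a single linear constraint, so the minimum cost is $1.86.

$1.86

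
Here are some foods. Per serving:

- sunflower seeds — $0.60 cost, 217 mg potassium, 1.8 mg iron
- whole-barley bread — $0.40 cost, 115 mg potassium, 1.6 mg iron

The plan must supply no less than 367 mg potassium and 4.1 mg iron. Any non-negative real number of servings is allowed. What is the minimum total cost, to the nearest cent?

The cheapest plan sits at a corner of the feasible region — with two constraints it uses at most two foods.
sunflower seeds only: max(367/217, 4.1/1.8) = 2.278 servings → $1.37.
whole-barley bread only: max(367/115, 4.1/1.6) = 3.191 servings → $1.28.
sunflower seeds + whole-barley bread with both tight: 0.8252 servings and 1.634 servings → $1.15.
Cheapest feasible corner: $1.15.

$1.15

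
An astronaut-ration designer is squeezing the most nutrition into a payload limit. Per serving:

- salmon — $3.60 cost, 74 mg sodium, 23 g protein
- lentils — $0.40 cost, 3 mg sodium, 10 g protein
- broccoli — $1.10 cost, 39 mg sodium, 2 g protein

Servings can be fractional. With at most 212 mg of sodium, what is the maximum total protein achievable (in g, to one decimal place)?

Protein per mg sodium: lentils 3.333, salmon 0.3108, broccoli 0.05128.
With no serving limits, spend the whole sodium allowance on lentils: 212 mg / 3 mg × 10 g = 706.7 g.

706.7 g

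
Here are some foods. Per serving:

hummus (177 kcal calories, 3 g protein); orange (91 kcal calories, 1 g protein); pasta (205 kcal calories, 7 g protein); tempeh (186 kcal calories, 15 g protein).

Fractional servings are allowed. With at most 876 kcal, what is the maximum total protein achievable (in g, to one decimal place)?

70.6 g

Protein per kcal: tempeh 0.08065, pasta 0.03415, hummus 0.01695, orange 0.01099.
With no serving limits, spend the whole calories allowance on tempeh: 876 kcal / 186 kcal × 15 g = 70.6 g.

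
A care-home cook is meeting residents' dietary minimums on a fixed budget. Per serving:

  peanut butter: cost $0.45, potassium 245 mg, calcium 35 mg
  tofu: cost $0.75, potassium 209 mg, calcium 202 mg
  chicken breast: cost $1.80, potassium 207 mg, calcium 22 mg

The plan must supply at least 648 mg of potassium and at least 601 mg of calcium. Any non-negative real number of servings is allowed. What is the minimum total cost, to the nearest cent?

$2.27

Two binding constraints pin down two serving amounts, so the optimal mix uses at most two foods. The candidates are each food alone (scaled to the tighter of potassium/calcium) and each pair with both constraints tight.
peanut butter only: max(648/245, 601/35) = 17.17 servings → $7.73.
tofu only: max(648/209, 601/202) = 3.1 servings → $2.33.
chicken breast only: max(648/207, 601/22) = 27.32 servings → $49.17.
peanut butter + tofu with both tight: 0.1254 servings and 2.954 servings → $2.27.
peanut butter + chicken breast: intersection lies outside the first quadrant.
tofu + chicken breast with both tight: 2.96 servings and 0.1421 servings → $2.48.
Cheapest feasible corner: $2.27.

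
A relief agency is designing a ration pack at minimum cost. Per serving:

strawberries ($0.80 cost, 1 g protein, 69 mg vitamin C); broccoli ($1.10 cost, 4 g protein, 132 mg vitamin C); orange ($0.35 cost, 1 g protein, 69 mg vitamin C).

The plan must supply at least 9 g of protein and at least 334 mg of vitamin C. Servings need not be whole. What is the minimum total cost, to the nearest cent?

This is a tiny linear program; its minimum lies at a vertex of the feasible set. List the vertices and price them.
strawberries only: max(9/1, 334/69) = 9 servings → $7.20.
broccoli only: max(9/4, 334/132) = 2.53 servings → $2.78.
orange only: max(9/1, 334/69) = 9 servings → $3.15.
strawberries + broccoli with both tight: 1.028 servings and 1.993 servings → $3.01.
strawberries + orange (both tight): parallel constraints — no distinct corner.
broccoli + orange with both tight: 1.993 servings and 1.028 servings → $2.55.
So the least-cost plan costs $2.55.

$2.55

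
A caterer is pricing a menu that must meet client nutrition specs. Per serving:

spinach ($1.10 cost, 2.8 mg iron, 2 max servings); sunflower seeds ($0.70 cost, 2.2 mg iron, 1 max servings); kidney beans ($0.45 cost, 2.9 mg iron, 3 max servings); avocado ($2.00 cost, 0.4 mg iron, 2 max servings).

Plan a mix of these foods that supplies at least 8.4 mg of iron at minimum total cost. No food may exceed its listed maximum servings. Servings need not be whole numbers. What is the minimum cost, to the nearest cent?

$1.30

Cost per mg of iron: kidney beans $0.1552, sunflower seeds $0.3182, spinach $0.3929, avocado $5.0000.
Take 2.897 servings of kidney beans: +8.4 mg iron for $1.30 (total $1.30, still need 0.0 mg).
Filling from the cheapest source first is optimal under one linear minimum: $1.30.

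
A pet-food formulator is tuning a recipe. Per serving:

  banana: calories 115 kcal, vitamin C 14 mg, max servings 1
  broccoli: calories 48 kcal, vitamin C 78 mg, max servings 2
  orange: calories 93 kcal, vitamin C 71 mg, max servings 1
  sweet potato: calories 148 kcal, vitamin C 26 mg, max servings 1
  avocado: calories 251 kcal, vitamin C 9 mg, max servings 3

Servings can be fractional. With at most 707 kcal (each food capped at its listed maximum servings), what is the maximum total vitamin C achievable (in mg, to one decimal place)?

Vitamin C per kcal: broccoli 1.625, orange 0.7634, sweet potato 0.1757, banana 0.1217, avocado 0.03586.
Take 2 servings of broccoli: uses 96 kcal, +156.0 mg vitamin C (running total 156.0 mg).
Take 1 serving of orange: uses 93 kcal, +71.0 mg vitamin C (running total 227.0 mg).
Take 1 serving of sweet potato: uses 148 kcal, +26.0 mg vitamin C (running total 253.0 mg).
Take 1 serving of banana: uses 115 kcal, +14.0 mg vitamin C (running total 267.0 mg).
Take 1.016 servings of avocado: uses 255 kcal, +9.1 mg vitamin C (running total 276.1 mg).
Filling greedily by vitamin C-per-kcal is optimal for one linear limit, giving 276.1 mg.

276.1 mg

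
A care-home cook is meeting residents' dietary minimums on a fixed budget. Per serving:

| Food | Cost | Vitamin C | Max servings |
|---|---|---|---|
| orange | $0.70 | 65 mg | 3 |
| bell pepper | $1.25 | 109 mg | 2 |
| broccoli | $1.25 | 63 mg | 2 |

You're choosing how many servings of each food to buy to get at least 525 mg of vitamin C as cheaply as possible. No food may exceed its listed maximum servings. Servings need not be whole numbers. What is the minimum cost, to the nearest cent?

$6.82

Cost per mg of vitamin C: orange $0.0108, bell pepper $0.0115, broccoli $0.0198.
Take 3 servings of orange: +195.0 mg vitamin C for $2.10 (total $2.10, still need 330.0 mg).
Take 2 servings of bell pepper: +218.0 mg vitamin C for $2.50 (total $4.60, still need 112.0 mg).
Take 1.778 servings of broccoli: +112.0 mg vitamin C for $2.22 (total $6.82, still need 0.0 mg).
Greedy by cheapest-per-mg is optimal for a single linear constraint, so the minimum cost is $6.82.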